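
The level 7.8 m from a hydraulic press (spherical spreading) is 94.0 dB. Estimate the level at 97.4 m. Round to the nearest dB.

72 dB

For a point source, L₂ = L₁ − 20·log₁₀(r₂/r₁).
L₂ = 94.0 − 20·log₁₀(97.4/7.8) = 94.0 − 21.929 = 72.07 dB.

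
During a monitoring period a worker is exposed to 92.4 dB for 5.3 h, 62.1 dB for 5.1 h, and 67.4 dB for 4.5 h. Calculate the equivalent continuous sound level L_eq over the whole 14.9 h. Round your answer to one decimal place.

The energy average is taken in the linear domain: L_eq = 10·log₁₀[(Σ tᵢ·10^(Lᵢ/10))/T], T = 14.9 h.
Σ tᵢ·10^(Lᵢ/10) = 5.3·10^(92.4/10) + 5.1·10^(62.1/10) + 4.5·10^(67.4/10) = 9.243e+09.
L_eq = 10·log₁₀(9.243e+09/14.9) = 87.93 dB.

87.9 dB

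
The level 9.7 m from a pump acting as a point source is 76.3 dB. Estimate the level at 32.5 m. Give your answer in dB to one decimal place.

For a point source, L₂ = L₁ − 20·log₁₀(r₂/r₁).
L₂ = 76.3 − 20·log₁₀(32.5/9.7) = 76.3 − 10.502 = 65.80 dB.

65.8 dB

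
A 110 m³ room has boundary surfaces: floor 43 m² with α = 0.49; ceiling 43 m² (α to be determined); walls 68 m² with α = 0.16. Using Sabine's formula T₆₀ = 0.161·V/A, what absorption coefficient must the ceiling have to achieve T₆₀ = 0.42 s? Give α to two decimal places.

0.24

Required total absorption A = 0.161·110/0.42 = 42.17 m².
Absorption from the other surfaces = 43·0.49 + 68·0.16 = 31.95 m², so the ceiling must supply 10.22 m² over 43 m².
α = 10.22/43 = 0.238.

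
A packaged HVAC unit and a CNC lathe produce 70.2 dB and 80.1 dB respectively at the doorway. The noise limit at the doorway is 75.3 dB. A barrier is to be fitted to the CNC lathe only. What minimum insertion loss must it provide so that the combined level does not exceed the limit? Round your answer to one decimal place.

6.4 dB

The untreated sources together contribute 10^(70.2/10) = 1.047e+07, i.e. 70.20 dB.
To meet 75.3 dB overall, the treated CNC lathe may contribute at most 10^(75.3/10) − 1.047e+07 = 2.341e+07, i.e. 73.69 dB.
Required insertion loss = 80.1 − 73.69 = 6.41 dB.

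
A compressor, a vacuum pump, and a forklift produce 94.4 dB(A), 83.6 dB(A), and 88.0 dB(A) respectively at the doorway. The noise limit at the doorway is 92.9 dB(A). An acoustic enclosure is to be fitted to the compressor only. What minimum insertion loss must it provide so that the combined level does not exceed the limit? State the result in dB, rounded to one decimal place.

4.0 dB

Fixed contribution from the other sources: Σ 10^(L/10) = 10^(83.6/10) + 10^(88.0/10) = 8.600e+08 (89.35 dB(A)).
The limit corresponds to 10^(92.9/10) = 1.950e+09; subtracting the fixed part leaves 1.090e+09 for the compressor, i.e. 90.37 dB(A).
Required insertion loss = 94.4 − 90.37 = 4.03 dB.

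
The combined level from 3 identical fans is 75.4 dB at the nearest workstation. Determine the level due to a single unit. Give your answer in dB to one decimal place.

Dividing the total intensity by 3 lowers the level by 10·log₁₀ 3 = 4.771 dB: L₁ = 75.4 − 4.771.

70.6 dB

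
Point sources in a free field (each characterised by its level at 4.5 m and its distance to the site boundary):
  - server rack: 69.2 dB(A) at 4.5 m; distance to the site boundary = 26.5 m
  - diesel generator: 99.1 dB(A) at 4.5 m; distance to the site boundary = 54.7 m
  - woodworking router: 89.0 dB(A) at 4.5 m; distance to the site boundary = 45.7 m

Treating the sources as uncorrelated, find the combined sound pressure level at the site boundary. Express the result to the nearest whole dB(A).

First find each source's level at the receiver (point-source: −20·log₁₀(r/r_ref)), then combine on an intensity basis.
server rack: 69.2 − 20·log₁₀(26.5/4.5) = 69.2 − 15.40 = 53.80 dB(A).
diesel generator: 99.1 − 20·log₁₀(54.7/4.5) = 99.1 − 21.70 = 77.40 dB(A).
woodworking router: 89.0 − 20·log₁₀(45.7/4.5) = 89.0 − 20.13 = 68.87 dB(A).
Σ 10^(L/10) = 6.295e+07 → L_total = 10·log₁₀(6.295e+07) = 77.99 dB(A).

78 dB(A)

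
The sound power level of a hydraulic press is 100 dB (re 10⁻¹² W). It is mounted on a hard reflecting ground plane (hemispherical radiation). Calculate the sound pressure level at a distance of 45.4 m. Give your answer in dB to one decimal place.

58.9 dB

L_p = L_w − 10·log₁₀(2π·r²) with r = 45.4 m.
2π·r² = 1.295e+04 m², 10·log₁₀ of that is 41.123 dB.
L_p = 100 − 41.123 = 58.88 dB.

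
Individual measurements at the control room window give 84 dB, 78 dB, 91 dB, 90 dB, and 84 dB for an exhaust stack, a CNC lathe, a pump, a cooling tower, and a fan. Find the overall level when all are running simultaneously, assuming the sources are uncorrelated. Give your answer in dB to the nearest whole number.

95 dB

Incoherent sources combine by intensity addition: L_total = 10·log₁₀(Σ 10^(L_i/10)).
Σ 10^(L/10) = 10^(84/10) + 10^(78/10) + 10^(91/10) + 10^(90/10) + 10^(84/10) = 2.824e+09.
L_total = 10·log₁₀(2.824e+09) = 94.51 dB.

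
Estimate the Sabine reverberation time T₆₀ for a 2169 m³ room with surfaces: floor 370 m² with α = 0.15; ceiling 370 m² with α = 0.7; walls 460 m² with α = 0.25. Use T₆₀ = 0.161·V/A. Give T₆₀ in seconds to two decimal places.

0.81 s

A = Σ Sᵢαᵢ = 370·0.15 + 370·0.7 + 460·0.25 = 429.50 m².
T₆₀ = 0.161·V/A = 0.161·2169/429.50 = 0.813 s.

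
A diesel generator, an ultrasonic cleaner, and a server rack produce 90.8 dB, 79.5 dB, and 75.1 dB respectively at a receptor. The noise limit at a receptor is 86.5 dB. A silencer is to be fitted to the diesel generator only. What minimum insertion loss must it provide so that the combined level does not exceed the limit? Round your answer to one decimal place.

The untreated sources together contribute 10^(79.5/10) + 10^(75.1/10) = 1.215e+08, i.e. 80.85 dB.
The limit corresponds to 10^(86.5/10) = 4.467e+08; subtracting the fixed part leaves 3.252e+08 for the diesel generator, i.e. 85.12 dB.
So the diesel generator must be reduced from 90.8 to 85.12 dB: IL = 5.68 dB.

5.7 dB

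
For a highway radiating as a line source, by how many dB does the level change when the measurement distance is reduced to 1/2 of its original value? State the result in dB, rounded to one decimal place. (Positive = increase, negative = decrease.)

With cylindrical spreading the level changes by −10·log₁₀(r₂/r₁).
ΔL = −10·log₁₀(0.5) = +3.01 dB.

+3.0 dB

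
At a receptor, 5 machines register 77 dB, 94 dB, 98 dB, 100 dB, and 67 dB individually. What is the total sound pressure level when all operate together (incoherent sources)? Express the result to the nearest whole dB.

For uncorrelated sources the intensities add, so convert each level to linear form, sum, and take 10·log₁₀ of the total.
Σ 10^(L/10) = 10^(77/10) + 10^(94/10) + 10^(98/10) + 10^(100/10) + 10^(67/10) = 1.888e+10.
L_total = 10·log₁₀(1.888e+10) = 102.76 dB.

103 dB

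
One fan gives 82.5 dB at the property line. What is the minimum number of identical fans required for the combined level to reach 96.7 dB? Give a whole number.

The shortfall is 96.7 − 82.5 = 14.2 dB, and N units add 10·log₁₀ N, so need 10·log₁₀ N ≥ 14.2.
N ≥ 10^(14.2/10) = 26.303, so N = 27.

27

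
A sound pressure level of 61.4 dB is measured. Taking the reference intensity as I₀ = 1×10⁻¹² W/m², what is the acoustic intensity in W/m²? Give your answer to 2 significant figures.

I = I₀·10^(L/10) = 10⁻¹² × 10^(61.4/10) = 10^(-5.860).

1.4e-06 W/m²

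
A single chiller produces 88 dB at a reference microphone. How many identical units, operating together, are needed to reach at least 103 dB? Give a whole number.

N identical sources give L₁ + 10·log₁₀ N, so require 10·log₁₀ N ≥ 103 − 88 = 15.0 dB.
N ≥ 10^(15.0/10) = 31.623, so N = 32.

32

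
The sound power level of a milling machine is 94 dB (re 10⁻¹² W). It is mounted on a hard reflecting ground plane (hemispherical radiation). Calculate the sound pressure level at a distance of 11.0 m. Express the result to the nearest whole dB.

Free-field hemispherical radiation: L_p = L_w − 10·log₁₀(2π·r²), r = 11.0 m.
2π·r² = 760.3 m², 10·log₁₀ of that is 28.810 dB.
L_p = 94 − 28.810 = 65.19 dB.

65 dB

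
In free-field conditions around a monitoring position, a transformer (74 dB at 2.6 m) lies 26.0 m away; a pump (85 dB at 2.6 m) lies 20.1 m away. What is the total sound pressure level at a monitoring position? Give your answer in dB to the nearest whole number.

67 dB

Propagate each source to the receiver with L = L_ref − 20·log₁₀(r/r_ref), then add intensities.
transformer: 74 − 20·log₁₀(26.0/2.6) = 74 − 20.00 = 54.00 dB.
pump: 85 − 20·log₁₀(20.1/2.6) = 85 − 17.76 = 67.24 dB.
Σ 10^(L/10) = 5.542e+06 → L_total = 10·log₁₀(5.542e+06) = 67.44 dB.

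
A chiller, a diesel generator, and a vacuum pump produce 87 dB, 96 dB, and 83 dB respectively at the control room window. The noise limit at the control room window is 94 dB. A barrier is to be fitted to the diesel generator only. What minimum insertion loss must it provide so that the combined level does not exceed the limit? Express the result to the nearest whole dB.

Everything except the diesel generator sums to 10^(87/10) + 10^(83/10) = 7.007e+08 in linear terms, 88.46 dB.
The limit corresponds to 10^(94/10) = 2.512e+09; subtracting the fixed part leaves 1.811e+09 for the diesel generator, i.e. 92.58 dB.
Required insertion loss = 96 − 92.58 = 3.42 dB.

3 dB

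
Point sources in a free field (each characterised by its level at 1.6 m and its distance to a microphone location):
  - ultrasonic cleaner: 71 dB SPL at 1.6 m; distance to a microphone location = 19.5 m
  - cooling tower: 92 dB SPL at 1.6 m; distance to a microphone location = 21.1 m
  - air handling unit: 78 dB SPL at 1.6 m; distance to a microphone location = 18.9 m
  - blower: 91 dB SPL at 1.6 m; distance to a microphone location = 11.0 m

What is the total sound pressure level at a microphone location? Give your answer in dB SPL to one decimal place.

75.6 dB SPL

Propagate each source to the receiver with L = L_ref − 20·log₁₀(r/r_ref), then add intensities.
ultrasonic cleaner: 71 − 20·log₁₀(19.5/1.6) = 71 − 21.72 = 49.28 dB SPL.
cooling tower: 92 − 20·log₁₀(21.1/1.6) = 92 − 22.40 = 69.60 dB SPL.
air handling unit: 78 − 20·log₁₀(18.9/1.6) = 78 − 21.45 = 56.55 dB SPL.
blower: 91 − 20·log₁₀(11.0/1.6) = 91 − 16.75 = 74.25 dB SPL.
Σ 10^(L/10) = 3.629e+07 → L_total = 10·log₁₀(3.629e+07) = 75.60 dB SPL.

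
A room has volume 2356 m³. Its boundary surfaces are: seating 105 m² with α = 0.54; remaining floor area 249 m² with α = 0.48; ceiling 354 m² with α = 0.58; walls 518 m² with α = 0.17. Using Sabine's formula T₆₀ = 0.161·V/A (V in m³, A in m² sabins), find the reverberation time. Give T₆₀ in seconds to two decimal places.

Summing Sᵢαᵢ: 105·0.54 + 249·0.48 + 354·0.58 + 518·0.17 = 469.60 m².
T₆₀ = 0.161 × 2356 / 469.60 = 0.808 s.

0.81 s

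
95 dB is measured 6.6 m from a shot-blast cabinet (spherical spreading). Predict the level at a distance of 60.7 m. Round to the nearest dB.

76 dB

Spherical spreading from a point source gives a 20·log₁₀(r₂/r₁) drop.
L₂ = 95 − 20·log₁₀(60.7/6.6) = 95 − 19.273 = 75.73 dB.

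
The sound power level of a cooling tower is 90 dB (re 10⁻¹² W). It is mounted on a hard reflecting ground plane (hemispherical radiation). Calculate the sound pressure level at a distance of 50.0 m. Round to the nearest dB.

48 dB

The power spreads over a hemisphere of area 2π·r², so L_p = L_w − 10·log₁₀(2π·r²).
2π·r² = 1.571e+04 m², 10·log₁₀ of that is 41.961 dB.
L_p = 90 − 41.961 = 48.04 dB.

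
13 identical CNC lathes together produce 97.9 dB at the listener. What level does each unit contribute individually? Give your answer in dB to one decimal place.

For N identical incoherent sources L_total = L₁ + 10·log₁₀ N, so L₁ = 97.9 − 10·log₁₀(13) = 97.9 − 11.139.

86.8 dB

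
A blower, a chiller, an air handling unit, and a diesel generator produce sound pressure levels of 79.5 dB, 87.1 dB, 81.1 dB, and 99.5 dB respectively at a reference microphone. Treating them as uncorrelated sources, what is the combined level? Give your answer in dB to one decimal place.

For uncorrelated sources the intensities add, so convert each level to linear form, sum, and take 10·log₁₀ of the total.
Σ 10^(L/10) = 10^(79.5/10) + 10^(87.1/10) + 10^(81.1/10) + 10^(99.5/10) = 9.643e+09.
L_total = 10·log₁₀(9.643e+09) = 99.84 dB.

99.8 dB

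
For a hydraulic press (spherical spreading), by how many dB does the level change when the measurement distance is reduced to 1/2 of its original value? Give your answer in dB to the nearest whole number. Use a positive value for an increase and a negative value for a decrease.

+6 dB

A point source loses 6 dB per doubling of distance; generally ΔL = −20·log₁₀(r₂/r₁).
ΔL = −20·log₁₀(0.5) = +6.02 dB.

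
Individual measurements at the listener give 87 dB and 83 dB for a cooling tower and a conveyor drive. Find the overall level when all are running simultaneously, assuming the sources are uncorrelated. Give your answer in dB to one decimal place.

Incoherent sources combine by intensity addition: L_total = 10·log₁₀(Σ 10^(L_i/10)).
Σ 10^(L/10) = 10^(87/10) + 10^(83/10) = 7.007e+08.
L_total = 10·log₁₀(7.007e+08) = 88.46 dB.

88.5 dB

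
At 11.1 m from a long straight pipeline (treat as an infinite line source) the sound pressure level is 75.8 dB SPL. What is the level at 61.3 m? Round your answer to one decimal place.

Line-source attenuation: ΔL = 10·log₁₀(r₂/r₁) = 10·log₁₀(61.3/11.1) = 7.421 dB.
L₂ = 75.8 − 10·log₁₀(61.3/11.1) = 75.8 − 7.421 = 68.38 dB SPL.

68.4 dB SPL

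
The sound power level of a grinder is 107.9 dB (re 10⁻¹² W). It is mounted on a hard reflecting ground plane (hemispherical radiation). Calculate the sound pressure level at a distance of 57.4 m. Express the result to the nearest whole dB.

L_p = L_w − 10·log₁₀(2π·r²) with r = 57.4 m.
2π·r² = 2.07e+04 m², 10·log₁₀ of that is 43.160 dB.
L_p = 107.9 − 43.160 = 64.74 dB.

65 dB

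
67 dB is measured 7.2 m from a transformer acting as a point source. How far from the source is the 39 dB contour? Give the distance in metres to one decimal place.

For a point source L₁ − L₂ = 20·log₁₀(r₂/r₁), so r₂ = r₁·10^((L₁−L₂)/20).
r₂ = 7.2·10^((67−39)/20) = 7.2·10^(28.0/20) = 180.86 m.

180.9 m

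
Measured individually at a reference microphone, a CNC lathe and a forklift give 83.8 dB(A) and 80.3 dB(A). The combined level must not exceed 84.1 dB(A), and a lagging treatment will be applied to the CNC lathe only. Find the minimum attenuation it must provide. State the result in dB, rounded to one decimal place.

Fixed contribution from the other source: Σ 10^(L/10) = 10^(80.3/10) = 1.072e+08 (80.30 dB(A)).
The limit corresponds to 10^(84.1/10) = 2.570e+08; subtracting the fixed part leaves 1.499e+08 for the CNC lathe, i.e. 81.76 dB(A).
Required insertion loss = 83.8 − 81.76 = 2.04 dB.

2.0 dB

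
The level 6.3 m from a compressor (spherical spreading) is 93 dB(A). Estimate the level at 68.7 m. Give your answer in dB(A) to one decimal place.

Spherical spreading from a point source gives a 20·log₁₀(r₂/r₁) drop.
L₂ = 93 − 20·log₁₀(68.7/6.3) = 93 − 20.752 = 72.25 dB(A).

72.2 dB(A)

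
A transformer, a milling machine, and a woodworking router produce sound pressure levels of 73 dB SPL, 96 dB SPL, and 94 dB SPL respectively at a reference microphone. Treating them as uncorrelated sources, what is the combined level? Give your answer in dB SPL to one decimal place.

Incoherent sources combine by intensity addition: L_total = 10·log₁₀(Σ 10^(L_i/10)).
Σ 10^(L/10) = 10^(73/10) + 10^(96/10) + 10^(94/10) = 6.513e+09.
L_total = 10·log₁₀(6.513e+09) = 98.14 dB SPL.

98.1 dB SPL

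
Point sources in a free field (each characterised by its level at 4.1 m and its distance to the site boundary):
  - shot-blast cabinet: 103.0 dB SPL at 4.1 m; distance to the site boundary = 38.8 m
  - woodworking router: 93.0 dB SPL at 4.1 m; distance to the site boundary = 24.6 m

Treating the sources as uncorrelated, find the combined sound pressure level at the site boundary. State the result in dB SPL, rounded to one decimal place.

84.4 dB SPL

Apply inverse-square spreading to bring every level to the receiver, then sum 10^(L/10).
shot-blast cabinet: 103.0 − 20·log₁₀(38.8/4.1) = 103.0 − 19.52 = 83.48 dB SPL.
woodworking router: 93.0 − 20·log₁₀(24.6/4.1) = 93.0 − 15.56 = 77.44 dB SPL.
Σ 10^(L/10) = 2.782e+08 → L_total = 10·log₁₀(2.782e+08) = 84.44 dB SPL.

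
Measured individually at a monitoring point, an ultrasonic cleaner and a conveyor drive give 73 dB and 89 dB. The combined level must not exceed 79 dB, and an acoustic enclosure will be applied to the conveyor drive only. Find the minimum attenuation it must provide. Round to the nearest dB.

Everything except the conveyor drive sums to 10^(73/10) = 1.995e+07 in linear terms, 73.00 dB.
The limit corresponds to 10^(79/10) = 7.943e+07; subtracting the fixed part leaves 5.948e+07 for the conveyor drive, i.e. 77.74 dB.
Required insertion loss = 89 − 77.74 = 11.26 dB.

11 dB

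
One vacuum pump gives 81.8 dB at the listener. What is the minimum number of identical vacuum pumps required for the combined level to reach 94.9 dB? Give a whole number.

The shortfall is 94.9 − 81.8 = 13.1 dB, and N units add 10·log₁₀ N, so need 10·log₁₀ N ≥ 13.1.
N ≥ 10^(13.1/10) = 20.417, so N = 21.

21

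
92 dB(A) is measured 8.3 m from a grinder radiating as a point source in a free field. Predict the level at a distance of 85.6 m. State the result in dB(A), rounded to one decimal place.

Spherical spreading from a point source gives a 20·log₁₀(r₂/r₁) drop.
L₂ = 92 − 20·log₁₀(85.6/8.3) = 92 − 20.268 = 71.73 dB(A).

71.7 dB(A)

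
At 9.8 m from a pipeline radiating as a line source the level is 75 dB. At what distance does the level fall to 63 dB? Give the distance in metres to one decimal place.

Line-source spreading drops the level by 10·log₁₀(r₂/r₁); inverting, r₂/r₁ = 10^(ΔL/10).
r₂ = 9.8·10^((75−63)/10) = 9.8·10^(12.0/10) = 155.32 m.

155.3 m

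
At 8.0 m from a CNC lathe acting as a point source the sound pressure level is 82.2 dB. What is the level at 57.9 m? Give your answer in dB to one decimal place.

Spherical spreading from a point source gives a 20·log₁₀(r₂/r₁) drop.
L₂ = 82.2 − 20·log₁₀(57.9/8.0) = 82.2 − 17.192 = 65.01 dB.

65.0 dB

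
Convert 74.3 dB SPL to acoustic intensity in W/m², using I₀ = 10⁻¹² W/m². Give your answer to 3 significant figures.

L = 10·log₁₀(I/I₀) ⇒ I = I₀·10^(L/10) = 10⁻¹² × 10^7.43.

2.69e-05 W/m²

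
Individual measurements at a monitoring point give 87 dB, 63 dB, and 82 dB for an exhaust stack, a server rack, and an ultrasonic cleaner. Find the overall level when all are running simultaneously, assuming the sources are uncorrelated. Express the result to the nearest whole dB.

88 dB

Incoherent sources combine by intensity addition: L_total = 10·log₁₀(Σ 10^(L_i/10)).
Σ 10^(L/10) = 10^(87/10) + 10^(63/10) + 10^(82/10) = 6.617e+08.
L_total = 10·log₁₀(6.617e+08) = 88.21 dB.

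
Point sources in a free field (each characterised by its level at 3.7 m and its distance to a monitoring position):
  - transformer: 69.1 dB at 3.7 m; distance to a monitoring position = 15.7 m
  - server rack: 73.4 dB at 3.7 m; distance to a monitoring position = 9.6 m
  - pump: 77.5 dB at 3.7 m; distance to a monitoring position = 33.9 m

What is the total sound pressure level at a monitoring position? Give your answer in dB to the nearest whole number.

Apply inverse-square spreading to bring every level to the receiver, then sum 10^(L/10).
transformer: 69.1 − 20·log₁₀(15.7/3.7) = 69.1 − 12.55 = 56.55 dB.
server rack: 73.4 − 20·log₁₀(9.6/3.7) = 73.4 − 8.28 = 65.12 dB.
pump: 77.5 − 20·log₁₀(33.9/3.7) = 77.5 − 19.24 = 58.26 dB.
Σ 10^(L/10) = 4.371e+06 → L_total = 10·log₁₀(4.371e+06) = 66.41 dB.

66 dB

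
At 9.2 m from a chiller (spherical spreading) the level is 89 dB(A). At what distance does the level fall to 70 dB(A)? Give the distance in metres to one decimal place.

82.0 m

For a point source L₁ − L₂ = 20·log₁₀(r₂/r₁), so r₂ = r₁·10^((L₁−L₂)/20).
r₂ = 9.2·10^((89−70)/20) = 9.2·10^(19.0/20) = 82.00 m.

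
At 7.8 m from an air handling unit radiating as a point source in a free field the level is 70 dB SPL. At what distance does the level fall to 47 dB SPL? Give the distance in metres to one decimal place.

Point-source spreading drops the level by 20·log₁₀(r₂/r₁); inverting, r₂/r₁ = 10^(ΔL/20).
r₂ = 7.8·10^((70−47)/20) = 7.8·10^(23.0/20) = 110.18 m.

110.2 m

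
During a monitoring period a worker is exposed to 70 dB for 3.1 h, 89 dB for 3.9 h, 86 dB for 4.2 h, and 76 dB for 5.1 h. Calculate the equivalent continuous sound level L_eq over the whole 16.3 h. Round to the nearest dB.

85 dB

Weight each interval's intensity by its duration and average over T = 16.3 h:
Σ tᵢ·10^(Lᵢ/10) = 3.1·10^(70/10) + 3.9·10^(89/10) + 4.2·10^(86/10) + 5.1·10^(76/10) = 5.004e+09.
L_eq = 10·log₁₀(5.004e+09/16.3) = 84.87 dB.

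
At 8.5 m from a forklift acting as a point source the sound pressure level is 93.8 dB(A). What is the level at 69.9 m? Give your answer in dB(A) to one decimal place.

75.5 dB(A)

Point-source attenuation: ΔL = 20·log₁₀(r₂/r₁) = 20·log₁₀(69.9/8.5) = 18.301 dB.
L₂ = 93.8 − 20·log₁₀(69.9/8.5) = 93.8 − 18.301 = 75.50 dB(A).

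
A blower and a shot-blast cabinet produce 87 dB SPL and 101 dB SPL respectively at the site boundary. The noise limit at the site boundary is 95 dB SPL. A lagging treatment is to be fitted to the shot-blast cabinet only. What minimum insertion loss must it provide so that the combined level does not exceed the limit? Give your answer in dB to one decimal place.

The untreated sources together contribute 10^(87/10) = 5.012e+08, i.e. 87.00 dB SPL.
To meet 95 dB SPL overall, the treated shot-blast cabinet may contribute at most 10^(95/10) − 5.012e+08 = 2.661e+09, i.e. 94.25 dB SPL.
So the shot-blast cabinet must be reduced from 101 to 94.25 dB SPL: IL = 6.75 dB.

6.7 dB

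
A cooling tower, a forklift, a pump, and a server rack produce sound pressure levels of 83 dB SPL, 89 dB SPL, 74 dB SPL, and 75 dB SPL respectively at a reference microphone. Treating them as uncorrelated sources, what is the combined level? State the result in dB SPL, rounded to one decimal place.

90.2 dB SPL

For uncorrelated sources the intensities add, so convert each level to linear form, sum, and take 10·log₁₀ of the total.
Σ 10^(L/10) = 10^(83/10) + 10^(89/10) + 10^(74/10) + 10^(75/10) = 1.051e+09.
L_total = 10·log₁₀(1.051e+09) = 90.21 dB SPL.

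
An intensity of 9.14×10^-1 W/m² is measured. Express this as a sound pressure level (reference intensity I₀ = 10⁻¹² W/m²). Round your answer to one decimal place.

Dividing by I₀ shifts the exponent by 12: I/I₀ = 9.14×10^11.
L = 10·(0.9609 + 11) = 119.61 dB.

119.6 dB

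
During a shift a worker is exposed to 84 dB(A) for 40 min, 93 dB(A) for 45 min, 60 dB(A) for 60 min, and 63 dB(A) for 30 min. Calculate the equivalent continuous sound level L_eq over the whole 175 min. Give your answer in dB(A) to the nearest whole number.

88 dB(A)

L_eq = 10·log₁₀[(1/T)·Σ tᵢ·10^(Lᵢ/10)] with T = 175 min.
Σ tᵢ·10^(Lᵢ/10) = 40·10^(84/10) + 45·10^(93/10) + 60·10^(60/10) + 30·10^(63/10) = 9.995e+10.
L_eq = 10·log₁₀(9.995e+10/175) = 87.57 dB(A).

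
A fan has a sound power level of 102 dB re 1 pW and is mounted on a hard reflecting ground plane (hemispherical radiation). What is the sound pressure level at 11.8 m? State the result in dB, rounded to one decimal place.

72.6 dB

The power spreads over a hemisphere of area 2π·r², so L_p = L_w − 10·log₁₀(2π·r²).
2π·r² = 874.9 m², 10·log₁₀ of that is 29.419 dB.
L_p = 102 − 29.419 = 72.58 dB.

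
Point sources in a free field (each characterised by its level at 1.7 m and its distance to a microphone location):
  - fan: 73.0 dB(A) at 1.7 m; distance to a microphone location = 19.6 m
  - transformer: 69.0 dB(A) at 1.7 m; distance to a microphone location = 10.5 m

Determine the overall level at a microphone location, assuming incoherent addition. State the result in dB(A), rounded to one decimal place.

55.5 dB(A)

Apply inverse-square spreading to bring every level to the receiver, then sum 10^(L/10).
fan: 73.0 − 20·log₁₀(19.6/1.7) = 73.0 − 21.24 = 51.76 dB(A).
transformer: 69.0 − 20·log₁₀(10.5/1.7) = 69.0 − 15.81 = 53.19 dB(A).
Σ 10^(L/10) = 3.583e+05 → L_total = 10·log₁₀(3.583e+05) = 55.54 dB(A).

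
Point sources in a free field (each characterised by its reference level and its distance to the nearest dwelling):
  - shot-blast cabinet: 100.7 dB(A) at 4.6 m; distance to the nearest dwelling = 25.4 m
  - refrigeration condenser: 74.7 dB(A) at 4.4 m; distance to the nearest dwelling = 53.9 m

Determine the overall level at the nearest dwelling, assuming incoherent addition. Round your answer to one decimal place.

First find each source's level at the receiver (point-source: −20·log₁₀(r/r_ref)), then combine on an intensity basis.
shot-blast cabinet: 100.7 − 20·log₁₀(25.4/4.6) = 100.7 − 14.84 = 85.86 dB(A).
refrigeration condenser: 74.7 − 20·log₁₀(53.9/4.4) = 74.7 − 21.76 = 52.94 dB(A).
Σ 10^(L/10) = 3.855e+08 → L_total = 10·log₁₀(3.855e+08) = 85.86 dB(A).

85.9 dB(A)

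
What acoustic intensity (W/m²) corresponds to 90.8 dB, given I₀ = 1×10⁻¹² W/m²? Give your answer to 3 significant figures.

L = 10·log₁₀(I/I₀) ⇒ I = I₀·10^(L/10) = 10⁻¹² × 10^9.08.

0.00120 W/m²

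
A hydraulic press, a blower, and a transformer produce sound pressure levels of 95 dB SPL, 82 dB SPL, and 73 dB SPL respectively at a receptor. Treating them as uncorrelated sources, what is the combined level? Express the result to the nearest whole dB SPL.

For uncorrelated sources the intensities add, so convert each level to linear form, sum, and take 10·log₁₀ of the total.
Σ 10^(L/10) = 10^(95/10) + 10^(82/10) + 10^(73/10) = 3.341e+09.
L_total = 10·log₁₀(3.341e+09) = 95.24 dB SPL.

95 dB SPL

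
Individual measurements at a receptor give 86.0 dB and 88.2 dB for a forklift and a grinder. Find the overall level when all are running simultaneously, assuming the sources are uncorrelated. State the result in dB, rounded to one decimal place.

Incoherent sources combine by intensity addition: L_total = 10·log₁₀(Σ 10^(L_i/10)).
Σ 10^(L/10) = 10^(86.0/10) + 10^(88.2/10) = 1.059e+09.
L_total = 10·log₁₀(1.059e+09) = 90.25 dB.

90.2 dB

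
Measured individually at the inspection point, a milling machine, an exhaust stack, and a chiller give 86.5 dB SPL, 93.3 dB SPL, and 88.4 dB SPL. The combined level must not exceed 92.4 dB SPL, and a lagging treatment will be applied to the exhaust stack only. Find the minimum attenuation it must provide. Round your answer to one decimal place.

Everything except the exhaust stack sums to 10^(86.5/10) + 10^(88.4/10) = 1.139e+09 in linear terms, 90.56 dB SPL.
To meet 92.4 dB SPL overall, the treated exhaust stack may contribute at most 10^(92.4/10) − 1.139e+09 = 5.993e+08, i.e. 87.78 dB SPL.
Required insertion loss = 93.3 − 87.78 = 5.52 dB.

5.5 dB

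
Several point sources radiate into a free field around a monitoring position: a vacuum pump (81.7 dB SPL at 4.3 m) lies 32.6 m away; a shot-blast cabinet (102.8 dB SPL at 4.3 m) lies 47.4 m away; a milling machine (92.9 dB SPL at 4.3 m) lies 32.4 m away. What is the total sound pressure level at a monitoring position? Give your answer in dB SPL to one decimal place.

82.9 dB SPL

Propagate each source to the receiver with L = L_ref − 20·log₁₀(r/r_ref), then add intensities.
vacuum pump: 81.7 − 20·log₁₀(32.6/4.3) = 81.7 − 17.59 = 64.11 dB SPL.
shot-blast cabinet: 102.8 − 20·log₁₀(47.4/4.3) = 102.8 − 20.85 = 81.95 dB SPL.
milling machine: 92.9 − 20·log₁₀(32.4/4.3) = 92.9 − 17.54 = 75.36 dB SPL.
Σ 10^(L/10) = 1.937e+08 → L_total = 10·log₁₀(1.937e+08) = 82.87 dB SPL.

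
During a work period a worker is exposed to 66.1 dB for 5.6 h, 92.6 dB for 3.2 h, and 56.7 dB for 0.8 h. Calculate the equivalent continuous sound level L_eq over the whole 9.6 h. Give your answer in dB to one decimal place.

87.8 dB

Weight each interval's intensity by its duration and average over T = 9.6 h:
Σ tᵢ·10^(Lᵢ/10) = 5.6·10^(66.1/10) + 3.2·10^(92.6/10) + 0.8·10^(56.7/10) = 5.846e+09.
L_eq = 10·log₁₀(5.846e+09/9.6) = 87.85 dB.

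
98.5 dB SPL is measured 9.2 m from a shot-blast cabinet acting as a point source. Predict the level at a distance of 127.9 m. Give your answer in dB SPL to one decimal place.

Spherical spreading from a point source gives a 20·log₁₀(r₂/r₁) drop.
L₂ = 98.5 − 20·log₁₀(127.9/9.2) = 98.5 − 22.862 = 75.64 dB SPL.

75.6 dB SPL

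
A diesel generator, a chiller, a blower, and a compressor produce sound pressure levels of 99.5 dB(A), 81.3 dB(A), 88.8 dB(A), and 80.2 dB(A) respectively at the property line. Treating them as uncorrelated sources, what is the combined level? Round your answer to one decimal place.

For uncorrelated sources the intensities add, so convert each level to linear form, sum, and take 10·log₁₀ of the total.
Σ 10^(L/10) = 10^(99.5/10) + 10^(81.3/10) + 10^(88.8/10) + 10^(80.2/10) = 9.911e+09.
L_total = 10·log₁₀(9.911e+09) = 99.96 dB(A).

100.0 dB(A)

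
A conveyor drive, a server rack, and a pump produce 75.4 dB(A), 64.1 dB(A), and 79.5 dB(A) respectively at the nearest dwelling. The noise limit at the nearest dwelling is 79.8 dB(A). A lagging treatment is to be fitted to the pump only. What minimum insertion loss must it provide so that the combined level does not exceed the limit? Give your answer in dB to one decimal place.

1.8 dB

Fixed contribution from the other sources: Σ 10^(L/10) = 10^(75.4/10) + 10^(64.1/10) = 3.724e+07 (75.71 dB(A)).
The limit corresponds to 10^(79.8/10) = 9.550e+07; subtracting the fixed part leaves 5.826e+07 for the pump, i.e. 77.65 dB(A).
So the pump must be reduced from 79.5 to 77.65 dB(A): IL = 1.85 dB.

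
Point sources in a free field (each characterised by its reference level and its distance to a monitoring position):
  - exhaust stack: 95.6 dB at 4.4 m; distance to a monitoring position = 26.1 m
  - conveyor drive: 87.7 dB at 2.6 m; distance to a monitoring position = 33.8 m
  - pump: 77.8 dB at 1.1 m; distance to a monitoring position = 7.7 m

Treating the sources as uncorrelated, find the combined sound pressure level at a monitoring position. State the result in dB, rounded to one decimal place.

First find each source's level at the receiver (point-source: −20·log₁₀(r/r_ref)), then combine on an intensity basis.
exhaust stack: 95.6 − 20·log₁₀(26.1/4.4) = 95.6 − 15.46 = 80.14 dB.
conveyor drive: 87.7 − 20·log₁₀(33.8/2.6) = 87.7 − 22.28 = 65.42 dB.
pump: 77.8 − 20·log₁₀(7.7/1.1) = 77.8 − 16.90 = 60.90 dB.
Σ 10^(L/10) = 1.079e+08 → L_total = 10·log₁₀(1.079e+08) = 80.33 dB.

80.3 dB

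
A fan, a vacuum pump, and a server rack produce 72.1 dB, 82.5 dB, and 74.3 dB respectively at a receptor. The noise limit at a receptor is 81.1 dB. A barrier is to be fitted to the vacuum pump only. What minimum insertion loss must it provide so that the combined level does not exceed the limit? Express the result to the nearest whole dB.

The untreated sources together contribute 10^(72.1/10) + 10^(74.3/10) = 4.313e+07, i.e. 76.35 dB.
To meet 81.1 dB overall, the treated vacuum pump may contribute at most 10^(81.1/10) − 4.313e+07 = 8.569e+07, i.e. 79.33 dB.
So the vacuum pump must be reduced from 82.5 to 79.33 dB: IL = 3.17 dB.

3 dB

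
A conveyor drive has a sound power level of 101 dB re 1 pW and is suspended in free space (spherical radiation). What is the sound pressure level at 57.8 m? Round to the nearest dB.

L_p = L_w − 10·log₁₀(4π·r²) with r = 57.8 m.
4π·r² = 4.198e+04 m², 10·log₁₀ of that is 46.231 dB.
L_p = 101 − 46.231 = 54.77 dB.

55 dB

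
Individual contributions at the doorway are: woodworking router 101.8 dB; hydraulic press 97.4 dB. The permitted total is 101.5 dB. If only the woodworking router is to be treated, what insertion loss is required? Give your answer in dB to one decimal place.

Fixed contribution from the other source: Σ 10^(L/10) = 10^(97.4/10) = 5.495e+09 (97.40 dB).
To meet 101.5 dB overall, the treated woodworking router may contribute at most 10^(101.5/10) − 5.495e+09 = 8.630e+09, i.e. 99.36 dB.
So the woodworking router must be reduced from 101.8 to 99.36 dB: IL = 2.44 dB.

2.4 dB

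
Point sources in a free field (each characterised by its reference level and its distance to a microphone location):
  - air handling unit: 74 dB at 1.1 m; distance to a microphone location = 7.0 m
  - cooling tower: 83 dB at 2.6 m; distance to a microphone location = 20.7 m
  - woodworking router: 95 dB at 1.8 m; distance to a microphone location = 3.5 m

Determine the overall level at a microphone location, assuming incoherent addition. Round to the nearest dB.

89 dB

First find each source's level at the receiver (point-source: −20·log₁₀(r/r_ref)), then combine on an intensity basis.
air handling unit: 74 − 20·log₁₀(7.0/1.1) = 74 − 16.07 = 57.93 dB.
cooling tower: 83 − 20·log₁₀(20.7/2.6) = 83 − 18.02 = 64.98 dB.
woodworking router: 95 − 20·log₁₀(3.5/1.8) = 95 − 5.78 = 89.22 dB.
Σ 10^(L/10) = 8.402e+08 → L_total = 10·log₁₀(8.402e+08) = 89.24 dB.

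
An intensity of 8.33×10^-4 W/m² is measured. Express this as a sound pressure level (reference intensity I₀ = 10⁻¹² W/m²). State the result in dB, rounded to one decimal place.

Dividing by I₀ shifts the exponent by 12: I/I₀ = 8.33×10^8.
L = 10·(0.9206 + 8) = 89.21 dB.

89.2 dB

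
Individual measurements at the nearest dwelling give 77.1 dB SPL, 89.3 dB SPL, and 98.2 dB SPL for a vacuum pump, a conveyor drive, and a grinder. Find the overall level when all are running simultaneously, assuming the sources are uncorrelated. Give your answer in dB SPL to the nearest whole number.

For uncorrelated sources the intensities add, so convert each level to linear form, sum, and take 10·log₁₀ of the total.
Σ 10^(L/10) = 10^(77.1/10) + 10^(89.3/10) + 10^(98.2/10) = 7.509e+09.
L_total = 10·log₁₀(7.509e+09) = 98.76 dB SPL.

99 dB SPL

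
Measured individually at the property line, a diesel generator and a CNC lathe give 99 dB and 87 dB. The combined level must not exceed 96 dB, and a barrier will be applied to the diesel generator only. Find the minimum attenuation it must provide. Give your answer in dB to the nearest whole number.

4 dB

The untreated sources together contribute 10^(87/10) = 5.012e+08, i.e. 87.00 dB.
To meet 96 dB overall, the treated diesel generator may contribute at most 10^(96/10) − 5.012e+08 = 3.480e+09, i.e. 95.42 dB.
Required insertion loss = 99 − 95.42 = 3.58 dB.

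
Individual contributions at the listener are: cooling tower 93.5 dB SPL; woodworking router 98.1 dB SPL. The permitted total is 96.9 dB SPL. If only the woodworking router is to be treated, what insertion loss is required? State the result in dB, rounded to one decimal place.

Fixed contribution from the other source: Σ 10^(L/10) = 10^(93.5/10) = 2.239e+09 (93.50 dB SPL).
The limit corresponds to 10^(96.9/10) = 4.898e+09; subtracting the fixed part leaves 2.659e+09 for the woodworking router, i.e. 94.25 dB SPL.
Required insertion loss = 98.1 − 94.25 = 3.85 dB.

3.9 dB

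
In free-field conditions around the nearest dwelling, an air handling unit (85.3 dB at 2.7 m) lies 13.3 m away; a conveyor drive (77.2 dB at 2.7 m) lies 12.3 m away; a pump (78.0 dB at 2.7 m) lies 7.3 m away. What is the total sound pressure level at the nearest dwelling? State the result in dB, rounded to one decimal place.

74.0 dB

Propagate each source to the receiver with L = L_ref − 20·log₁₀(r/r_ref), then add intensities.
air handling unit: 85.3 − 20·log₁₀(13.3/2.7) = 85.3 − 13.85 = 71.45 dB.
conveyor drive: 77.2 − 20·log₁₀(12.3/2.7) = 77.2 − 13.17 = 64.03 dB.
pump: 78.0 − 20·log₁₀(7.3/2.7) = 78.0 − 8.64 = 69.36 dB.
Σ 10^(L/10) = 2.512e+07 → L_total = 10·log₁₀(2.512e+07) = 74.00 dB.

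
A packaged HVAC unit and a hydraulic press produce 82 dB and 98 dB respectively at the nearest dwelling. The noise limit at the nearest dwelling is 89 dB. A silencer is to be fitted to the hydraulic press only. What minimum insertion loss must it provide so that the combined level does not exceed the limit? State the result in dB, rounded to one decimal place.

Fixed contribution from the other source: Σ 10^(L/10) = 10^(82/10) = 1.585e+08 (82.00 dB).
To meet 89 dB overall, the treated hydraulic press may contribute at most 10^(89/10) − 1.585e+08 = 6.358e+08, i.e. 88.03 dB.
Required insertion loss = 98 − 88.03 = 9.97 dB.

10.0 dB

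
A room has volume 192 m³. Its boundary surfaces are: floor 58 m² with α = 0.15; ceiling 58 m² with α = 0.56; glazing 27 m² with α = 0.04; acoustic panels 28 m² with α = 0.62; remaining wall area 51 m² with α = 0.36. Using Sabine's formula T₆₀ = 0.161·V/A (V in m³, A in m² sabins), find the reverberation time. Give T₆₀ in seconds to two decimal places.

Summing Sᵢαᵢ: 58·0.15 + 58·0.56 + 27·0.04 + 28·0.62 + 51·0.36 = 77.98 m².
T₆₀ = 0.161 × 192 / 77.98 = 0.396 s.

0.40 s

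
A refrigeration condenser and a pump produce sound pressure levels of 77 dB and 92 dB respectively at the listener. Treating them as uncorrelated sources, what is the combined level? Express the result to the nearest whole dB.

92 dB

For uncorrelated sources the intensities add, so convert each level to linear form, sum, and take 10·log₁₀ of the total.
Σ 10^(L/10) = 10^(77/10) + 10^(92/10) = 1.635e+09.
L_total = 10·log₁₀(1.635e+09) = 92.14 dB.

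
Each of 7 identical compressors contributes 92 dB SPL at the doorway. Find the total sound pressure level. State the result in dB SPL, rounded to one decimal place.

N identical incoherent sources raise the level by 10·log₁₀ N.
L_total = 92 + 10·log₁₀(7) = 92 + 8.451 = 100.45 dB SPL.

100.5 dB SPL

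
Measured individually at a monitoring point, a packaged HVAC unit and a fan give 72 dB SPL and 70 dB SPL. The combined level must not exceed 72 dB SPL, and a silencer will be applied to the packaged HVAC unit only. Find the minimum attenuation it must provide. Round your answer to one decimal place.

Fixed contribution from the other source: Σ 10^(L/10) = 10^(70/10) = 1.000e+07 (70.00 dB SPL).
To meet 72 dB SPL overall, the treated packaged HVAC unit may contribute at most 10^(72/10) − 1.000e+07 = 5.849e+06, i.e. 67.67 dB SPL.
Required insertion loss = 72 − 67.67 = 4.33 dB.

4.3 dB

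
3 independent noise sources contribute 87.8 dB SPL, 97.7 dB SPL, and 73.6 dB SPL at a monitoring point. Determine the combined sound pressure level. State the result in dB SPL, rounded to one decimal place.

Incoherent sources combine by intensity addition: L_total = 10·log₁₀(Σ 10^(L_i/10)).
Σ 10^(L/10) = 10^(87.8/10) + 10^(97.7/10) + 10^(73.6/10) = 6.514e+09.
L_total = 10·log₁₀(6.514e+09) = 98.14 dB SPL.

98.1 dB SPL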